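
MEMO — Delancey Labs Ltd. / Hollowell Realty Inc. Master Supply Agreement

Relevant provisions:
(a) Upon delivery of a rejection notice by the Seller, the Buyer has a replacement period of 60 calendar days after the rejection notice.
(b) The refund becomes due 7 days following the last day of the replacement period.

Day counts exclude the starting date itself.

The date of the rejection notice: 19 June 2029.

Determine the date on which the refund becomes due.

25 August 2029

The last day of the replacement period: 60 calendar days after 19 June 2029 is 18 August 2029.
Adding 7 calendar days to 18 August 2029 gives 25 August 2029, which is the date on which the refund becomes due.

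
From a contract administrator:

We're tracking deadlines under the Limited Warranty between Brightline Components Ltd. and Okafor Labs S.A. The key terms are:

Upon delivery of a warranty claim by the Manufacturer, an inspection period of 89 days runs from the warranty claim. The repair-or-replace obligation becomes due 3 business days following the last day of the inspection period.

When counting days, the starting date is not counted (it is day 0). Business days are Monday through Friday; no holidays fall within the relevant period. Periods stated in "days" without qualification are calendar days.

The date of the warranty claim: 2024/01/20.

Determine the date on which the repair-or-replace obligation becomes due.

The last day of the inspection period: 89 calendar days after 2024/01/20 is 2024/04/18.
From Thursday, 2024/04/18, 3 business days (Apr 19, Apr 22, Apr 23, skipping weekends) brings us to Tuesday, 2024/04/23, which is the date on which the repair-or-replace obligation becomes due.

2024/04/23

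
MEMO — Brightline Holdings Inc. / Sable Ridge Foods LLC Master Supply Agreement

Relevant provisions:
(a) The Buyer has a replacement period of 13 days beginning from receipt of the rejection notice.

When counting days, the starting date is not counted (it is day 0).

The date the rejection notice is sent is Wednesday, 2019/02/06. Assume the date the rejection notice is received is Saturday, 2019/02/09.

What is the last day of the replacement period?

2019/02/22

Adding 13 calendar days to 2019/02/09 gives 2019/02/22, which is the last day of the replacement period.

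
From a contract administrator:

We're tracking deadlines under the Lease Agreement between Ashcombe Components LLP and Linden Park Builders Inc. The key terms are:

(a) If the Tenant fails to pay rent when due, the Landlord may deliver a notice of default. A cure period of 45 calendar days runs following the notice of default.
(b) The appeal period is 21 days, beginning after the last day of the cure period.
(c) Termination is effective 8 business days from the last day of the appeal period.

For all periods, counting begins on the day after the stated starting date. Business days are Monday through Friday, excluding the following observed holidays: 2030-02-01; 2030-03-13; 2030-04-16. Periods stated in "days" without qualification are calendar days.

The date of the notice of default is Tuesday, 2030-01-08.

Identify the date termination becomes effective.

The last day of the cure period: 2030-01-08 + 45 days = 2030-02-22.
The last day of the appeal period: 2030-02-22 + 21 days = 2030-03-15.
The date termination becomes effective: counting 8 business days from Friday, 2030-03-15 (Mar 18, Mar 19, Mar 20, Mar 21, Mar 22, Mar 25, Mar 26, Mar 27, skipping weekends) reaches Wednesday, 2030-03-27.

2030-03-27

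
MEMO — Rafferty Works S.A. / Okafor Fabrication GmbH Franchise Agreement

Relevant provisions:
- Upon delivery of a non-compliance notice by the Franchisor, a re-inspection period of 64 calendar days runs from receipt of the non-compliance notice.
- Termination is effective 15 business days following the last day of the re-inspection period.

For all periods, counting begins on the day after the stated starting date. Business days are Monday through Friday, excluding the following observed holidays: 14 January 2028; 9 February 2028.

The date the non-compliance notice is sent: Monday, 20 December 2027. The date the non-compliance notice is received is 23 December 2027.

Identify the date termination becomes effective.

Adding 64 calendar days to 23 December 2027 gives 25 February 2028, which is the last day of the re-inspection period.
The date termination becomes effective: 15 business days after Friday, 25 February 2028, skipping weekends — Feb 28, Feb 29, Mar 1, Mar 2, …, Mar 15, Mar 16, Mar 17 — lands on Friday, 17 March 2028.

17 March 2028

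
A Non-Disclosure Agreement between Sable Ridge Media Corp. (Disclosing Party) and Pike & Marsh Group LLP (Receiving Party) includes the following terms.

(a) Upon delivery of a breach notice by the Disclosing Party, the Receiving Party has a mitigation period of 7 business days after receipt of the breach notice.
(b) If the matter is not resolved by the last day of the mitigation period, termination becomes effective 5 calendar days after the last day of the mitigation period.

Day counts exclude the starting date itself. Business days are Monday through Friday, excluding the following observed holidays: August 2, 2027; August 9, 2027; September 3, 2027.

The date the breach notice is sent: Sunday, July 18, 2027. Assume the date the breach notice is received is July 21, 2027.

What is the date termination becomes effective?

From Wednesday, July 21, 2027, 7 business days (Jul 22, Jul 23, Jul 26, Jul 27, Jul 28, Jul 29, Jul 30, skipping weekends) brings us to Friday, July 30, 2027, which is the last day of the mitigation period.
The date termination becomes effective: July 30, 2027 + 5 days = August 4, 2027.

August 4, 2027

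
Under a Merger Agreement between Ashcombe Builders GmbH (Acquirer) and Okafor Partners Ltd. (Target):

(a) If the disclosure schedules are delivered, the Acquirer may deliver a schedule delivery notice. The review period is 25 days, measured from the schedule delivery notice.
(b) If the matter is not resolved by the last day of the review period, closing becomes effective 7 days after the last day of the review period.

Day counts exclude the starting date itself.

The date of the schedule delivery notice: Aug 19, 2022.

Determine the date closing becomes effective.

Sep 20, 2022

Adding 25 calendar days to Aug 19, 2022 gives Sep 13, 2022, which is the last day of the review period.
The date closing becomes effective: 7 calendar days after Sep 13, 2022 is Sep 20, 2022.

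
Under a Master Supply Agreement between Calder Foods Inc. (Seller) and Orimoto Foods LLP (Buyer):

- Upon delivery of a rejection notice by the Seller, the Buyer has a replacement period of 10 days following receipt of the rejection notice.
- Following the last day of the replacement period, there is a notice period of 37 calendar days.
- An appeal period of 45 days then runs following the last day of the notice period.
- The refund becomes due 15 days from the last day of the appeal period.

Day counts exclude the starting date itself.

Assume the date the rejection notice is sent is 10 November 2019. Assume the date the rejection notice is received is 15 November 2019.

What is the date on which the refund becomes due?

Adding 10 calendar days to 15 November 2019 gives 25 November 2019, which is the last day of the replacement period.
The last day of the notice period: 25 November 2019 + 37 days = 1 January 2020.
The last day of the appeal period: 45 calendar days after 1 January 2020 is 15 February 2020.
The date on which the refund becomes due: 15 calendar days after 15 February 2020 is 1 March 2020.

1 March 2020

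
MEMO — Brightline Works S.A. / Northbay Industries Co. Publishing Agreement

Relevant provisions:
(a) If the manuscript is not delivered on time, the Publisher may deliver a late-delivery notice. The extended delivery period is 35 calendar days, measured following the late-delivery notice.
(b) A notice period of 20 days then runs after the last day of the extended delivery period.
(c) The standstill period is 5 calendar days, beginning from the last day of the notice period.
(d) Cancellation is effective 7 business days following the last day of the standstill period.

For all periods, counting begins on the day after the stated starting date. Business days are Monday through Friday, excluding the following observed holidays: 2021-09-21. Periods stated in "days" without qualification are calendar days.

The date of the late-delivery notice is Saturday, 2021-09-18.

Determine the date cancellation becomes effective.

2021-11-26

The last day of the extended delivery period: 35 calendar days after 2021-09-18 is 2021-10-23.
The last day of the notice period: 20 calendar days after 2021-10-23 is 2021-11-12.
The last day of the standstill period: 5 calendar days after 2021-11-12 is 2021-11-17.
From Wednesday, 2021-11-17, 7 business days (Nov 18, Nov 19, Nov 22, Nov 23, Nov 24, Nov 25, Nov 26, skipping weekends) brings us to Friday, 2021-11-26, which is the date cancellation becomes effective.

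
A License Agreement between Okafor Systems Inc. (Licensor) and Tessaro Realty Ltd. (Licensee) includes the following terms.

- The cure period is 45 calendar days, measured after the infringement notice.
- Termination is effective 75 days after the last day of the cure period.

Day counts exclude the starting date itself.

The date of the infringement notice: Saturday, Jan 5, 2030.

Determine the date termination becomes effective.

May 5, 2030

Adding 45 calendar days to Jan 5, 2030 gives Feb 19, 2030, which is the last day of the cure period.
The date termination becomes effective: Feb 19, 2030 + 75 days = May 5, 2030.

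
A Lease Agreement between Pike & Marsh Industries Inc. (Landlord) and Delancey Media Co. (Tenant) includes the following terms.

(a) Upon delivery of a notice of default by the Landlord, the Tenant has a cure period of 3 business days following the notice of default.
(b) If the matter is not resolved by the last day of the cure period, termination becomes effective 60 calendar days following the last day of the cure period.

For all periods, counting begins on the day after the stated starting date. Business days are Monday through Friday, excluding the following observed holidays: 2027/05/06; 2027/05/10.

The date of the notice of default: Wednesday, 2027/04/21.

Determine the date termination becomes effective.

From Wednesday, 2027/04/21, 3 business days (Apr 22, Apr 23, Apr 26, skipping weekends) brings us to Monday, 2027/04/26, which is the last day of the cure period.
The date termination becomes effective: 60 calendar days after 2027/04/26 is 2027/06/25.

2027/06/25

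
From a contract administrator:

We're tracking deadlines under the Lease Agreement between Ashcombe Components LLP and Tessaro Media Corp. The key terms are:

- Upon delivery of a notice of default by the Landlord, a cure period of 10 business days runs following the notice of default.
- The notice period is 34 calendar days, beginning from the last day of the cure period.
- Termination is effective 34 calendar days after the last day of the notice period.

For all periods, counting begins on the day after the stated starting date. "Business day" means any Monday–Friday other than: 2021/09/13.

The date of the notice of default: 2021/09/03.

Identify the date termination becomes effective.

2021/11/27

The last day of the cure period: 10 business days after Friday, 2021/09/03, skipping weekends and the listed holiday on Sep 13 — Sep 6, Sep 7, Sep 8, Sep 9, Sep 10, Sep 14, Sep 15, Sep 16, Sep 17, Sep 20 — lands on Monday, 2021/09/20.
The last day of the notice period: 34 calendar days after 2021/09/20 is 2021/10/24.
The date termination becomes effective: 34 calendar days after 2021/10/24 is 2021/11/27.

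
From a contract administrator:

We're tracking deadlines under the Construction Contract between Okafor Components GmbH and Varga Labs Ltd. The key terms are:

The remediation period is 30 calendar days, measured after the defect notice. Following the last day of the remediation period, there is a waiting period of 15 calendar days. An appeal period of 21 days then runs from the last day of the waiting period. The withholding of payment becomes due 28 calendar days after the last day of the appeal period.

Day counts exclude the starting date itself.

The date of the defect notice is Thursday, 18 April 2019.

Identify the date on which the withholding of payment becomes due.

Adding 30 calendar days to 18 April 2019 gives 18 May 2019, which is the last day of the remediation period.
Adding 15 calendar days to 18 May 2019 gives 2 June 2019, which is the last day of the waiting period.
Adding 21 calendar days to 2 June 2019 gives 23 June 2019, which is the last day of the appeal period.
The date on which the withholding of payment becomes due: 23 June 2019 + 28 days = 21 July 2019.

21 July 2019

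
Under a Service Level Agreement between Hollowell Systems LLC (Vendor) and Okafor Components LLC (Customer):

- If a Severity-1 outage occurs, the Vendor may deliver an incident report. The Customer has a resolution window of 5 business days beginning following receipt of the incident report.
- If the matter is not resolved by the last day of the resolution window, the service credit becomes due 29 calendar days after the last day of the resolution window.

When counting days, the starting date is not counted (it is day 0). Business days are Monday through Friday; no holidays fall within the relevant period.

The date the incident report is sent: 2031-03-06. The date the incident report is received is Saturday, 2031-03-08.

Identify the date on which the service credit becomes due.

The last day of the resolution window: counting 5 business days from Saturday, 2031-03-08 (Mar 10, Mar 11, Mar 12, Mar 13, Mar 14, skipping weekends) reaches Friday, 2031-03-14.
Adding 29 calendar days to 2031-03-14 gives 2031-04-12, which is the date on which the service credit becomes due.

2031-04-12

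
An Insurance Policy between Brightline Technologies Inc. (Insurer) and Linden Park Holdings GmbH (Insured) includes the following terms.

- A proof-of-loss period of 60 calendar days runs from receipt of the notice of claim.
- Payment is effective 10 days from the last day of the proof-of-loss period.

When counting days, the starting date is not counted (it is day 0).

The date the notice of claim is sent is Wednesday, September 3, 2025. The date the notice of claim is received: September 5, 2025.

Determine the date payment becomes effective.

The last day of the proof-of-loss period: 60 calendar days after September 5, 2025 is November 4, 2025.
The date payment becomes effective: 10 calendar days after November 4, 2025 is November 14, 2025.

November 14, 2025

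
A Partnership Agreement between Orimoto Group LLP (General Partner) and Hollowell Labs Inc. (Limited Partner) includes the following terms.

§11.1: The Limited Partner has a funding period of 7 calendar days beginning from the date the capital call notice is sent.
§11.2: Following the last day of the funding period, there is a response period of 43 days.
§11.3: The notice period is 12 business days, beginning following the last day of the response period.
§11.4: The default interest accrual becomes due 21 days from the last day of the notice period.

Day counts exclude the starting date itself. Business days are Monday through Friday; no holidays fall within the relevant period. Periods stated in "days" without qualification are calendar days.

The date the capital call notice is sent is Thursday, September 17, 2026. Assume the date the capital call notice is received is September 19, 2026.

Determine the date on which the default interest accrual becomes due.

The last day of the funding period: September 17, 2026 + 7 days = September 24, 2026.
The last day of the response period: 43 calendar days after September 24, 2026 is November 6, 2026.
From Friday, November 6, 2026, 12 business days (Nov 9, Nov 10, Nov 11, Nov 12, …, Nov 20, Nov 23, Nov 24, skipping weekends) brings us to Tuesday, November 24, 2026, which is the last day of the notice period.
The date on which the default interest accrual becomes due: November 24, 2026 + 21 days = December 15, 2026.

December 15, 2026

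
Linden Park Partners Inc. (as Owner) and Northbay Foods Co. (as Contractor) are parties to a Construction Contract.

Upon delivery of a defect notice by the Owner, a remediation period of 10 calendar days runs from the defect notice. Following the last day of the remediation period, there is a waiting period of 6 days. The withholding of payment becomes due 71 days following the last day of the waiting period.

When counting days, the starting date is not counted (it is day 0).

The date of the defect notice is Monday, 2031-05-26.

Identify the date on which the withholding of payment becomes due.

2031-08-21

The last day of the remediation period: 10 calendar days after 2031-05-26 is 2031-06-05.
The last day of the waiting period: 6 calendar days after 2031-06-05 is 2031-06-11.
Adding 71 calendar days to 2031-06-11 gives 2031-08-21, which is the date on which the withholding of payment becomes due.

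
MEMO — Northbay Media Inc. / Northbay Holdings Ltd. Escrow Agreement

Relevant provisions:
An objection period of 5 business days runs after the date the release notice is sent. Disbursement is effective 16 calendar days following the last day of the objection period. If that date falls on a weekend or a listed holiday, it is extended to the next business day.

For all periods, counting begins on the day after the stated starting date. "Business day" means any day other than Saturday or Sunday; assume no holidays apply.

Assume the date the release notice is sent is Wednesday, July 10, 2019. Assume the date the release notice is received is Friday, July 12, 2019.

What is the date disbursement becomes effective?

The last day of the objection period: 5 business days after Wednesday, July 10, 2019, skipping weekends — Jul 11, Jul 12, Jul 15, Jul 16, Jul 17 — lands on Wednesday, July 17, 2019.
The date disbursement becomes effective: July 17, 2019 + 16 days = August 2, 2019. August 2, 2019 is a Friday, so no roll-forward applies.

August 2, 2019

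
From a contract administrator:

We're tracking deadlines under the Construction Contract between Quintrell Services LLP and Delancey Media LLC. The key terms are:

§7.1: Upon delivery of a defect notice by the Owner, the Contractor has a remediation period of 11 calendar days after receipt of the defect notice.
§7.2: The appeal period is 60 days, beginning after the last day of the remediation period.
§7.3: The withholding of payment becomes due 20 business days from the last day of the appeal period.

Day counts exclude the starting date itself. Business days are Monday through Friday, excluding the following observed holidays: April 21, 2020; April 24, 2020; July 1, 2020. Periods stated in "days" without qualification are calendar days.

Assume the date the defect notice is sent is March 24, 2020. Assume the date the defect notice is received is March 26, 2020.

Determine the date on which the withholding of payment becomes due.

July 6, 2020

Adding 11 calendar days to March 26, 2020 gives April 6, 2020, which is the last day of the remediation period.
The last day of the appeal period: 60 calendar days after April 6, 2020 is June 5, 2020.
The date on which the withholding of payment becomes due: counting 20 business days from Friday, June 5, 2020 (Jun 8, Jun 9, Jun 10, Jun 11, …, Jul 2, Jul 3, Jul 6, skipping weekends and the listed holiday on Jul 1) reaches Monday, July 6, 2020.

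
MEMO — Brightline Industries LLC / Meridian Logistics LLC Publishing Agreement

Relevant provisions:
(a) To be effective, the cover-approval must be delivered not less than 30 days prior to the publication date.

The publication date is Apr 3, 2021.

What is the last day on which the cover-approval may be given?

Counting back 30 calendar days from Apr 3, 2021 gives Mar 4, 2021.

Mar 4, 2021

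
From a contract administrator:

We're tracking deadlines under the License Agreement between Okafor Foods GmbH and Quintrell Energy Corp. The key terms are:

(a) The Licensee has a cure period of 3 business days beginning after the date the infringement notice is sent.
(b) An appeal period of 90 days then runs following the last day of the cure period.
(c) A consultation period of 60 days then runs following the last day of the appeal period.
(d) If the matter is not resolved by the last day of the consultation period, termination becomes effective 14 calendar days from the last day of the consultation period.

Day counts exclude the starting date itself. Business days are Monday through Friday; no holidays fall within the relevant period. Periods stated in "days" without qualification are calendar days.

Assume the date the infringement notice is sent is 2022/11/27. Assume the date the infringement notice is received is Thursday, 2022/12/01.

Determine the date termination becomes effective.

From Sunday, 2022/11/27, 3 business days (Nov 28, Nov 29, Nov 30, skipping weekends) brings us to Wednesday, 2022/11/30, which is the last day of the cure period.
The last day of the appeal period: 90 calendar days after 2022/11/30 is 2023/02/28.
The last day of the consultation period: 2023/02/28 + 60 days = 2023/04/29.
Adding 14 calendar days to 2023/04/29 gives 2023/05/13, which is the date termination becomes effective.

2023/05/13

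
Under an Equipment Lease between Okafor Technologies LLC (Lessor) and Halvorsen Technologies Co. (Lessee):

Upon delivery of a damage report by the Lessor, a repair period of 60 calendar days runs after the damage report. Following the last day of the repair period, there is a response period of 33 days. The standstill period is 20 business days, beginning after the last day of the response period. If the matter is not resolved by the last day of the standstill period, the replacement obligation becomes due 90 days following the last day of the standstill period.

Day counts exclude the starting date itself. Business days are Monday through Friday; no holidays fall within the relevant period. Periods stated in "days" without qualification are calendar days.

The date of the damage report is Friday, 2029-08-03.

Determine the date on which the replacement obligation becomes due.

2030-02-28

The last day of the repair period: 60 calendar days after 2029-08-03 is 2029-10-02.
The last day of the response period: 2029-10-02 + 33 days = 2029-11-04.
From Sunday, 2029-11-04, 20 business days (Nov 5, Nov 6, Nov 7, Nov 8, …, Nov 28, Nov 29, Nov 30, skipping weekends) brings us to Friday, 2029-11-30, which is the last day of the standstill period.
Adding 90 calendar days to 2029-11-30 gives 2030-02-28, which is the date on which the replacement obligation becomes due.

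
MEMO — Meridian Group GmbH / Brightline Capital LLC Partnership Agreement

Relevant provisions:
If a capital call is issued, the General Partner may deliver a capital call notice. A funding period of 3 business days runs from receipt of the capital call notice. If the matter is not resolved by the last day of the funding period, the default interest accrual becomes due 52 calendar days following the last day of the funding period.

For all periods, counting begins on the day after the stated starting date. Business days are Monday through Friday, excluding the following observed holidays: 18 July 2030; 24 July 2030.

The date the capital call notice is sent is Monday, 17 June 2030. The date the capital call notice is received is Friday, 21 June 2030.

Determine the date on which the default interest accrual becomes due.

The last day of the funding period: counting 3 business days from Friday, 21 June 2030 (Jun 24, Jun 25, Jun 26, skipping weekends) reaches Wednesday, 26 June 2030.
The date on which the default interest accrual becomes due: 52 calendar days after 26 June 2030 is 17 August 2030.

17 August 2030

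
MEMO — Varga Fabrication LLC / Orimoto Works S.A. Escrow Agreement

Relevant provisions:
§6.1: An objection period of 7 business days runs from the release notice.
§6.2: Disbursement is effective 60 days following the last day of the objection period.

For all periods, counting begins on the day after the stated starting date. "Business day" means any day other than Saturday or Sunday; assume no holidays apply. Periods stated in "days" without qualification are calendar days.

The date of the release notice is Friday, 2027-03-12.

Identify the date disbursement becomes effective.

From Friday, 2027-03-12, 7 business days (Mar 15, Mar 16, Mar 17, Mar 18, Mar 19, Mar 22, Mar 23, skipping weekends) brings us to Tuesday, 2027-03-23, which is the last day of the objection period.
Adding 60 calendar days to 2027-03-23 gives 2027-05-22, which is the date disbursement becomes effective.

2027-05-22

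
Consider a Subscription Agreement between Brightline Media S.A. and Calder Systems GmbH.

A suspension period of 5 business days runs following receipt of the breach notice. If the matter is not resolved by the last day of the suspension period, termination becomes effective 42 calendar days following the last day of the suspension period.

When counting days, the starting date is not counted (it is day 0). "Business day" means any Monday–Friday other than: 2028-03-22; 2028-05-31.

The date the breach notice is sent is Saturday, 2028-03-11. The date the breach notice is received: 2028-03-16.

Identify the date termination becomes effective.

From Thursday, 2028-03-16, 5 business days (Mar 17, Mar 20, Mar 21, Mar 23, Mar 24, skipping weekends and the listed holiday on Mar 22) brings us to Friday, 2028-03-24, which is the last day of the suspension period.
Adding 42 calendar days to 2028-03-24 gives 2028-05-05, which is the date termination becomes effective.

2028-05-05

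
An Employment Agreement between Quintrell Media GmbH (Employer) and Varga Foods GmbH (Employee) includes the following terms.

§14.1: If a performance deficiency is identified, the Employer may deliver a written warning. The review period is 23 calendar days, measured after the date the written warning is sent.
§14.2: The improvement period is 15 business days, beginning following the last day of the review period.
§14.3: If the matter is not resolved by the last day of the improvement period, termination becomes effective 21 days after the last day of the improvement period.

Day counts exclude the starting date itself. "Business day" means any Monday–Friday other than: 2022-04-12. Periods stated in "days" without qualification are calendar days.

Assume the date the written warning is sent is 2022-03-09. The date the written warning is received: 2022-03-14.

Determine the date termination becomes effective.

Adding 23 calendar days to 2022-03-09 gives 2022-04-01, which is the last day of the review period.
The last day of the improvement period: counting 15 business days from Friday, 2022-04-01 (Apr 4, Apr 5, Apr 6, Apr 7, …, Apr 21, Apr 22, Apr 25, skipping weekends and the listed holiday on Apr 12) reaches Monday, 2022-04-25.
The date termination becomes effective: 21 calendar days after 2022-04-25 is 2022-05-16.

2022-05-16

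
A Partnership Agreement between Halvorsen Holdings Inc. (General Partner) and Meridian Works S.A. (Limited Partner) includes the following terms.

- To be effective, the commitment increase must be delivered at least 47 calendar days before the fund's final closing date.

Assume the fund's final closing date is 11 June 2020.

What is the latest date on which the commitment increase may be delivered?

25 April 2020

11 June 2020 minus 47 days is 25 April 2020.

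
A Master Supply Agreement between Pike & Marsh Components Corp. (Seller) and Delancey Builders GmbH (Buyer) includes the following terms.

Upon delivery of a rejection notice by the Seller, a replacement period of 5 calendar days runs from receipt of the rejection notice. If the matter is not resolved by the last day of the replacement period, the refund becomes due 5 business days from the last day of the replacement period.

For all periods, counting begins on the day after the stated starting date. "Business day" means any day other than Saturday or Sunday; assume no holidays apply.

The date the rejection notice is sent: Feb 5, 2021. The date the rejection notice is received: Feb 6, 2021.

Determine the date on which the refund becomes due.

The last day of the replacement period: Feb 6, 2021 + 5 days = Feb 11, 2021.
The date on which the refund becomes due: 5 business days after Thursday, Feb 11, 2021, skipping weekends — Feb 12, Feb 15, Feb 16, Feb 17, Feb 18 — lands on Thursday, Feb 18, 2021.

Feb 18, 2021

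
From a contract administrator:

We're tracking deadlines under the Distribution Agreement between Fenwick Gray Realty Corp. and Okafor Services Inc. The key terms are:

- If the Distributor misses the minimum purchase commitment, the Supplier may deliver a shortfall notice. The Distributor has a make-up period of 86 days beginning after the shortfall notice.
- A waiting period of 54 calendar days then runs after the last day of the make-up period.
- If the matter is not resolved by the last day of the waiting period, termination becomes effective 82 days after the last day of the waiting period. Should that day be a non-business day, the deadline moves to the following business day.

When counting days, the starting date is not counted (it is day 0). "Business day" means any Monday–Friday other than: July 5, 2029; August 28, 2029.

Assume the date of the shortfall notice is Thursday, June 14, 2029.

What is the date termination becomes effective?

The last day of the make-up period: June 14, 2029 + 86 days = September 8, 2029.
Adding 54 calendar days to September 8, 2029 gives November 1, 2029, which is the last day of the waiting period.
The date termination becomes effective: November 1, 2029 + 82 days = January 22, 2030. January 22, 2030 is a Tuesday and is not a listed holiday, so no roll-forward applies.

January 22, 2030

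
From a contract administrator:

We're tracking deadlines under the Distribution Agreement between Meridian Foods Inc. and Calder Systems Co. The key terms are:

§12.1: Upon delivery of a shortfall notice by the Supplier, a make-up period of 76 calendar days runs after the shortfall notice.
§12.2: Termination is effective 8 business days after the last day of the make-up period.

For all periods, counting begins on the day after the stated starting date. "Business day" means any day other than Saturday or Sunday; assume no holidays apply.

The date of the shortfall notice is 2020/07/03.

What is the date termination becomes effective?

2020/09/29

Adding 76 calendar days to 2020/07/03 gives 2020/09/17, which is the last day of the make-up period.
The date termination becomes effective: counting 8 business days from Thursday, 2020/09/17 (Sep 18, Sep 21, Sep 22, Sep 23, Sep 24, Sep 25, Sep 28, Sep 29, skipping weekends) reaches Tuesday, 2020/09/29.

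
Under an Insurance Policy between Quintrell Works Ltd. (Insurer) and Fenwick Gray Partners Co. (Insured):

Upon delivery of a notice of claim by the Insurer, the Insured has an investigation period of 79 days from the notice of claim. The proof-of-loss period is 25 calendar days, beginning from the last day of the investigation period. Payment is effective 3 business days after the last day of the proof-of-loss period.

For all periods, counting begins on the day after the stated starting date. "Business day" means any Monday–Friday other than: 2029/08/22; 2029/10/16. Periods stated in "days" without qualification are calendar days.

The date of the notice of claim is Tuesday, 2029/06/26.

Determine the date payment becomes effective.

Adding 79 calendar days to 2029/06/26 gives 2029/09/13, which is the last day of the investigation period.
Adding 25 calendar days to 2029/09/13 gives 2029/10/08, which is the last day of the proof-of-loss period.
The date payment becomes effective: counting 3 business days from Monday, 2029/10/08 (Oct 9, Oct 10, Oct 11, skipping weekends) reaches Thursday, 2029/10/11.

2029/10/11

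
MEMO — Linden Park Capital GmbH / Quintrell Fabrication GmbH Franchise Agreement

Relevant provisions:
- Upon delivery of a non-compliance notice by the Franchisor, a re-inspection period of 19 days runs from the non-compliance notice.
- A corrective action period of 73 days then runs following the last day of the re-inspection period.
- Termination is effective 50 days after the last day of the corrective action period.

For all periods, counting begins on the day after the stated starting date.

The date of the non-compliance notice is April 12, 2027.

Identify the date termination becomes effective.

Adding 19 calendar days to April 12, 2027 gives May 1, 2027, which is the last day of the re-inspection period.
Adding 73 calendar days to May 1, 2027 gives July 13, 2027, which is the last day of the corrective action period.
The date termination becomes effective: 50 calendar days after July 13, 2027 is September 1, 2027.

September 1, 2027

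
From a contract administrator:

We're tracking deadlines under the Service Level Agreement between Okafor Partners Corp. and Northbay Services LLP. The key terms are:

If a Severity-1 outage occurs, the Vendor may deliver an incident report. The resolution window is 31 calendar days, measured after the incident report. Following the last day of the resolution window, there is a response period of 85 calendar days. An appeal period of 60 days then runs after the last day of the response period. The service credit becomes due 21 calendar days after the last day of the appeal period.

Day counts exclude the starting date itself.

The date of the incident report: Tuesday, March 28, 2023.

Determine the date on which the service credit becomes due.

October 11, 2023

The last day of the resolution window: 31 calendar days after March 28, 2023 is April 28, 2023.
Adding 85 calendar days to April 28, 2023 gives July 22, 2023, which is the last day of the response period.
Adding 60 calendar days to July 22, 2023 gives September 20, 2023, which is the last day of the appeal period.
The date on which the service credit becomes due: 21 calendar days after September 20, 2023 is October 11, 2023.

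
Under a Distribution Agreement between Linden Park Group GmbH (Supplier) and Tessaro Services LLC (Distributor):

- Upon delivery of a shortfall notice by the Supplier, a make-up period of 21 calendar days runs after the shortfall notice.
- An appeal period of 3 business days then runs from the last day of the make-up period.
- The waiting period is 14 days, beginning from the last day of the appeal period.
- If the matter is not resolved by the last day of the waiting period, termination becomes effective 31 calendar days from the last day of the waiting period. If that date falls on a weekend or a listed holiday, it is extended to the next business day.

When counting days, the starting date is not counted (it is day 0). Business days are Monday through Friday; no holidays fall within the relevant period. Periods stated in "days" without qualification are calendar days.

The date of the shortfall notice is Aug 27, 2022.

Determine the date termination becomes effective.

Nov 7, 2022

The last day of the make-up period: 21 calendar days after Aug 27, 2022 is Sep 17, 2022.
The last day of the appeal period: 3 business days after Saturday, Sep 17, 2022, skipping weekends — Sep 19, Sep 20, Sep 21 — lands on Wednesday, Sep 21, 2022.
Adding 14 calendar days to Sep 21, 2022 gives Oct 5, 2022, which is the last day of the waiting period.
The date termination becomes effective: 31 calendar days after Oct 5, 2022 is Nov 5, 2022. That falls on a Saturday, so it rolls to the next business day, Monday, Nov 7, 2022.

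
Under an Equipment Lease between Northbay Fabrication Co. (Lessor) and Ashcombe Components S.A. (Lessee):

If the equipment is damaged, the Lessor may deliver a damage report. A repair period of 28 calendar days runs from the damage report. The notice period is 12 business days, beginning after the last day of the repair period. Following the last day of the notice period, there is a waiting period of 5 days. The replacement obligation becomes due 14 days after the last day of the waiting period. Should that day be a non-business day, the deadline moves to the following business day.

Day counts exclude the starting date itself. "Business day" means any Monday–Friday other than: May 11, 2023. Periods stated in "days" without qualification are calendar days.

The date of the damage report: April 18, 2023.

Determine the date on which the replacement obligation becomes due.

June 20, 2023

The last day of the repair period: April 18, 2023 + 28 days = May 16, 2023.
The last day of the notice period: counting 12 business days from Tuesday, May 16, 2023 (May 17, May 18, May 19, May 22, …, May 30, May 31, Jun 1, skipping weekends) reaches Thursday, June 1, 2023.
Adding 5 calendar days to June 1, 2023 gives June 6, 2023, which is the last day of the waiting period.
Adding 14 calendar days to June 6, 2023 gives June 20, 2023, which is the date on which the replacement obligation becomes due. June 20, 2023 is a Tuesday and is not a listed holiday, so no roll-forward applies.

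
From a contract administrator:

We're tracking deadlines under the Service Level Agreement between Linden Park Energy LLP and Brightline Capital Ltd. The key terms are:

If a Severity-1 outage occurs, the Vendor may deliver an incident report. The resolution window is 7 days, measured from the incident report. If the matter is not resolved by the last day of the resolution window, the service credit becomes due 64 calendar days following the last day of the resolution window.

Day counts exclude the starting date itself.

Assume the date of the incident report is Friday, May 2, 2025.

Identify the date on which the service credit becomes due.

Adding 7 calendar days to May 2, 2025 gives May 9, 2025, which is the last day of the resolution window.
The date on which the service credit becomes due: May 9, 2025 + 64 days = Jul 12, 2025.

Jul 12, 2025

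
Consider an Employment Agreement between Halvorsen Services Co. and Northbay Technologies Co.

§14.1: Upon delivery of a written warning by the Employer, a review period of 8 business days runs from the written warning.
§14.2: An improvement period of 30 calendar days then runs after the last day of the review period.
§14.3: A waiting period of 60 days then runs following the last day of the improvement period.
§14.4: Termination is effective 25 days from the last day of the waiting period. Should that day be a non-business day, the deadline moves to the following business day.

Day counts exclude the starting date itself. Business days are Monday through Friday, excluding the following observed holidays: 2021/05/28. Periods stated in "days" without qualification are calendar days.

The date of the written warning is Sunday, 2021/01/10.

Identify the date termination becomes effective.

From Sunday, 2021/01/10, 8 business days (Jan 11, Jan 12, Jan 13, Jan 14, Jan 15, Jan 18, Jan 19, Jan 20, skipping weekends) brings us to Wednesday, 2021/01/20, which is the last day of the review period.
The last day of the improvement period: 30 calendar days after 2021/01/20 is 2021/02/19.
Adding 60 calendar days to 2021/02/19 gives 2021/04/20, which is the last day of the waiting period.
The date termination becomes effective: 2021/04/20 + 25 days = 2021/05/15. That falls on a Saturday, so it rolls to the next business day, Monday, 2021/05/17.

2021/05/17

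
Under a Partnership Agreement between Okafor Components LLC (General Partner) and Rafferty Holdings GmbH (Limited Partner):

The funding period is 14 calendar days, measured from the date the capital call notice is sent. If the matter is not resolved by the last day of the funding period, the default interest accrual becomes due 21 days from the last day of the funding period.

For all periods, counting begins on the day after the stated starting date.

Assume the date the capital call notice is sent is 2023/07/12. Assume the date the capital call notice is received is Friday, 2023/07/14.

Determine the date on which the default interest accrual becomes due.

2023/08/16

Adding 14 calendar days to 2023/07/12 gives 2023/07/26, which is the last day of the funding period.
The date on which the default interest accrual becomes due: 21 calendar days after 2023/07/26 is 2023/08/16.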